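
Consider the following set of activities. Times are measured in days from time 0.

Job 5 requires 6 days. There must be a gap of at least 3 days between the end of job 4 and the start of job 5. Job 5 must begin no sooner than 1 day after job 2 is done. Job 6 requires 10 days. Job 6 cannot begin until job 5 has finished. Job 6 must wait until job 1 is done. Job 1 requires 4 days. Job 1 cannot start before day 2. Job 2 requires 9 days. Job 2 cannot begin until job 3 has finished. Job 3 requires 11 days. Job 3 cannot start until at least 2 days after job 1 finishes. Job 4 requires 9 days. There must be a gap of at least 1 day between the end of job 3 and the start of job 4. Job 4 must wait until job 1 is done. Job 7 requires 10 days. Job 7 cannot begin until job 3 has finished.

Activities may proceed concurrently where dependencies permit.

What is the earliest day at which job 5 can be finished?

38

Job 1 cannot begin until its own release at day 2. It runs from day 2 to 2 + 4 = day 6.
After job 1 (finishes day 6, plus 2-day gap → day 8), job 3 can start at day 8 and finishes at day 19.
Job 4 needs all of job 3 (finishes day 19, plus 1-day gap → day 20); job 1 (finishes day 6). That puts its earliest start at day 20; it finishes at 20 + 9 = day 29.
Job 2 waits on job 3 (finishes day 19), so it starts at day 19 and finishes at 19 + 9 = day 28.
Job 5 cannot start until job 4 (finishes day 29, plus 3-day gap → day 32); job 2 (finishes day 28, plus 1-day gap → day 29). The controlling bound is day 32, so job 5 finishes at 32 + 6 = day 38.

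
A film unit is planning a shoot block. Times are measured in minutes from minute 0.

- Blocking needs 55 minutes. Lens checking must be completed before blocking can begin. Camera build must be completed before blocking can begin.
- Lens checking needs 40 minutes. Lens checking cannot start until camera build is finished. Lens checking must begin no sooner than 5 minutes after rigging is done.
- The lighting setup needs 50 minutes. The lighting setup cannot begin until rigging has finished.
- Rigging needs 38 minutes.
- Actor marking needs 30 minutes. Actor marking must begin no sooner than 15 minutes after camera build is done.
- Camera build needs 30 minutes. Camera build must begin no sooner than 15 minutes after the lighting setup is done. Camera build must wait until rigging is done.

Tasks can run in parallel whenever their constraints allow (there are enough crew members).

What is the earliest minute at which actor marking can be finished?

Nothing blocks rigging, so it runs from minute 0 to minute 38.
The lighting setup waits on rigging (finishes minute 38), so it starts at minute 38 and finishes at 38 + 50 = minute 88.
For camera build: the lighting setup (finishes minute 88, plus 15-minute gap → minute 103); rigging (finishes minute 38). Taking the maximum gives a start of minute 103, and it finishes at 103 + 30 = minute 133.
Actor marking cannot begin until camera build (finishes minute 133, plus 15-minute gap → minute 148). It runs from minute 148 to 148 + 30 = minute 178.

178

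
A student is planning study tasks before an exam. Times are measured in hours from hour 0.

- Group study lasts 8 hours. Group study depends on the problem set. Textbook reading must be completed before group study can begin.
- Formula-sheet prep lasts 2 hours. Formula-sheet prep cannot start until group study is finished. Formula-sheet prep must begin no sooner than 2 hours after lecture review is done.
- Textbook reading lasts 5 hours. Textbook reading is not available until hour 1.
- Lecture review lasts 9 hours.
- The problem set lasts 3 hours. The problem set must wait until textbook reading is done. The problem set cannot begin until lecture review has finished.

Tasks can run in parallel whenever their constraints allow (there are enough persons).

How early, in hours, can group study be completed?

20

Lecture review can start immediately at hour 0; it finishes at hour 9.
Textbook reading cannot begin until its own release at hour 1. It runs from hour 1 to 1 + 5 = hour 6.
The problem set needs all of textbook reading (finishes hour 6); lecture review (finishes hour 9). That puts its earliest start at hour 9; it finishes at 9 + 3 = hour 12.
Group study needs all of the problem set (finishes hour 12); textbook reading (finishes hour 6). That puts its earliest start at hour 12; it finishes at 12 + 8 = hour 20.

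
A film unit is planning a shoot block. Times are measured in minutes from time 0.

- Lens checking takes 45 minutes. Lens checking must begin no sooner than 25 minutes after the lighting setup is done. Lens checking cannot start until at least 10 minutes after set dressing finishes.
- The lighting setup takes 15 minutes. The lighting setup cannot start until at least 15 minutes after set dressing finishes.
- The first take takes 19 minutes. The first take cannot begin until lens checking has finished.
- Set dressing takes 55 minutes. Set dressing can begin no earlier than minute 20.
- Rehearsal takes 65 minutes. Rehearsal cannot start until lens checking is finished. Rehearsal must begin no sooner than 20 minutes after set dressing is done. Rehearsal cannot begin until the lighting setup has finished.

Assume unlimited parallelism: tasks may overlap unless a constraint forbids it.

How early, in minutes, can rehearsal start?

Set dressing cannot begin until its own release at minute 20. It runs from minute 20 to 20 + 55 = minute 75.
After set dressing (finishes minute 75, plus 15-minute gap → minute 90), the lighting setup can start at minute 90 and finishes at minute 105.
Lens checking has to wait for the lighting setup (finishes minute 105, plus 25-minute gap → minute 130); set dressing (finishes minute 75, plus 10-minute gap → minute 85). The latest of these is minute 130, so lens checking runs minute 130 to 130 + 45 = minute 175.
Rehearsal waits on lens checking (finishes minute 175); set dressing (finishes minute 75, plus 20-minute gap → minute 95); the lighting setup (finishes minute 105). The latest of these is minute 175, which is the earliest rehearsal can start.

175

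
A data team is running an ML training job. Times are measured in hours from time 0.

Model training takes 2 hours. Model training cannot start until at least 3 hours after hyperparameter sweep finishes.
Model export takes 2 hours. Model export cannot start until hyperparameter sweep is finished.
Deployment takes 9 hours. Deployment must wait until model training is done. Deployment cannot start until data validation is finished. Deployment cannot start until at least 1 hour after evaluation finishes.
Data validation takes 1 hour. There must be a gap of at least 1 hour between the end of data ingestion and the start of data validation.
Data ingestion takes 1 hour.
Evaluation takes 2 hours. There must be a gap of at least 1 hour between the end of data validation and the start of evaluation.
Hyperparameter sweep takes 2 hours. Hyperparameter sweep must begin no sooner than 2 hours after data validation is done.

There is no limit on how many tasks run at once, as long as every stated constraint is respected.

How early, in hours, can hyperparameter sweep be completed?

7

Data ingestion has no prerequisites, so it starts at hour 0 and finishes at hour 1.
Data validation cannot begin until data ingestion (finishes hour 1, plus 1-hour gap → hour 2). It runs from hour 2 to 2 + 1 = hour 3.
Hyperparameter sweep waits on data validation (finishes hour 3, plus 2-hour gap → hour 5), so it starts at hour 5 and finishes at 5 + 2 = hour 7.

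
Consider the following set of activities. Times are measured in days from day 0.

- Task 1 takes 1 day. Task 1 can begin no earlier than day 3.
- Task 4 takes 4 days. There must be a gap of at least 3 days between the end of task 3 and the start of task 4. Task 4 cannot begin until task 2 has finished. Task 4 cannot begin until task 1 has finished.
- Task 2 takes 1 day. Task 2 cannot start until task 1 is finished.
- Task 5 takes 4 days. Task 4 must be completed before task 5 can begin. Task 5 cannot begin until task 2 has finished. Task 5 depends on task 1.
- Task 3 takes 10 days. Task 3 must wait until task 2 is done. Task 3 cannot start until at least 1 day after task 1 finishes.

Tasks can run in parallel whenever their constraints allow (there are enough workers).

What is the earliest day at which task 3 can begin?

After its own release at day 3, task 1 can start at day 3 and finishes at day 4.
After task 1 (finishes day 4), task 2 can start at day 4 and finishes at day 5.
Task 3 waits on task 2 (finishes day 5); task 1 (finishes day 4, plus 1-day gap → day 5). The latest of these is day 5, which is the earliest task 3 can start.

5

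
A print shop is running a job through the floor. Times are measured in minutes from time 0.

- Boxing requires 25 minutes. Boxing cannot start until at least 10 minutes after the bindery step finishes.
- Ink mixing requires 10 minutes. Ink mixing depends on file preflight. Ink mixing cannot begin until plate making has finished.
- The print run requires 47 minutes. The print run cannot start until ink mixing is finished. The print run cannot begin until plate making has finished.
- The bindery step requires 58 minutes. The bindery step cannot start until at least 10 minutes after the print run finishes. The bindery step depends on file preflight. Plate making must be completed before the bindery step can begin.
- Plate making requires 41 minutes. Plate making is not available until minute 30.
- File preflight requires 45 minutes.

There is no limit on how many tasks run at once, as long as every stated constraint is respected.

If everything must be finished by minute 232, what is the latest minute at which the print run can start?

Nothing follows boxing; the deadline of minute 232 is its only limit. It must start by 232 − 25 = minute 207.
The bindery step must finish before boxing (must start by minute 207, minus 10-minute gap → minute 197). With a 58-minute duration, the bindery step must start by 197 − 58 = minute 139.
The print run has to be done before the bindery step (must start by minute 139, minus 10-minute gap → minute 129). That means finishing by minute 129, i.e. starting by 129 − 47 = minute 82.

82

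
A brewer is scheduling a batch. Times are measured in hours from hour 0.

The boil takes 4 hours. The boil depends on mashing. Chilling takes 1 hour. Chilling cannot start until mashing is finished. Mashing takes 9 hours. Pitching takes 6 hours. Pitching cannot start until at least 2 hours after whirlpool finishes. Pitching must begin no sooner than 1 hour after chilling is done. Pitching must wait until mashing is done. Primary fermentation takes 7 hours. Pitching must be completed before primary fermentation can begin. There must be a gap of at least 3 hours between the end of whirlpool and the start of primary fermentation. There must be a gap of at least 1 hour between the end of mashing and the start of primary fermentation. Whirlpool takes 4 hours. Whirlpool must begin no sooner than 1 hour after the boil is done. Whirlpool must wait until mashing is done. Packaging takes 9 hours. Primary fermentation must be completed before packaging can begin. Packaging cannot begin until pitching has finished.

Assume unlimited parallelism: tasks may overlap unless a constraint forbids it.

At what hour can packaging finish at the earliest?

Nothing blocks mashing, so it runs from hour 0 to hour 9.
After mashing (finishes hour 9), chilling can start at hour 9 and finishes at hour 10.
The boil waits on mashing (finishes hour 9), so it starts at hour 9 and finishes at 9 + 4 = hour 13.
Whirlpool cannot start until the boil (finishes hour 13, plus 1-hour gap → hour 14); mashing (finishes hour 9). The controlling bound is hour 14, so whirlpool finishes at 14 + 4 = hour 18.
For pitching: whirlpool (finishes hour 18, plus 2-hour gap → hour 20); chilling (finishes hour 10, plus 1-hour gap → hour 11); mashing (finishes hour 9). Taking the maximum gives a start of hour 20, and it finishes at 20 + 6 = hour 26.
Primary fermentation cannot start until pitching (finishes hour 26); whirlpool (finishes hour 18, plus 3-hour gap → hour 21); mashing (finishes hour 9, plus 1-hour gap → hour 10). The controlling bound is hour 26, so primary fermentation finishes at 26 + 7 = hour 33.
For packaging: primary fermentation (finishes hour 33); pitching (finishes hour 26). Taking the maximum gives a start of hour 33, and it finishes at 33 + 9 = hour 42.

42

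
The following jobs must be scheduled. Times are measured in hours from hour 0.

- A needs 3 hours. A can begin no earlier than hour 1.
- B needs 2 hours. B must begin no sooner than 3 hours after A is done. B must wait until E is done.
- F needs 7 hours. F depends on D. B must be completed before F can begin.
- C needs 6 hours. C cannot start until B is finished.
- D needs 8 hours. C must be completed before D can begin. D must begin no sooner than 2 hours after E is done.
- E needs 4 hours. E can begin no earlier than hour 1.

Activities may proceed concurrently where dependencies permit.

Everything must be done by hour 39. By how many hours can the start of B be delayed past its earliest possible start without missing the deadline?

E waits on its own release at hour 1, so it starts at hour 1 and finishes at 1 + 4 = hour 5.
After its own release at hour 1, A can start at hour 1 and finishes at hour 4.
B cannot start until A (finishes hour 4, plus 3-hour gap → hour 7); E (finishes hour 5). The controlling bound is hour 7, so B finishes at 7 + 2 = hour 9.

Working backward from the deadline:
To finish by hour 39, F (duration 7) must start no later than hour 32.
Since F (must start by hour 32) depends on it, D must finish by hour 32. Backing off its 8-hour duration gives a latest start of hour 24.
C feeds into D (must start by hour 24); so C must finish by hour 24 and therefore start by hour 18.
For B: C (must start by hour 18); F (must start by hour 32). The most restrictive is hour 18; with a 2-hour duration, B must start by hour 16.
So B can start as early as hour 7 and as late as hour 16, giving 16 − 7 = 9 hours of slack.

9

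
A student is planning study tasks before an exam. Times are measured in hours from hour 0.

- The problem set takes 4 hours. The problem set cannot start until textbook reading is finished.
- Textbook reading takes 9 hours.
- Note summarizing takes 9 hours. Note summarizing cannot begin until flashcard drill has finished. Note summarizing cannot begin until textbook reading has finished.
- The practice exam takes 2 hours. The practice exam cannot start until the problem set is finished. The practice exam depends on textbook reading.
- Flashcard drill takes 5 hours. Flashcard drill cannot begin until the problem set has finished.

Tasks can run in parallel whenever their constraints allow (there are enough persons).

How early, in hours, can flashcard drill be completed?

Textbook reading can start immediately at hour 0; it finishes at hour 9.
The problem set cannot begin until textbook reading (finishes hour 9). It runs from hour 9 to 9 + 4 = hour 13.
Flashcard drill waits on the problem set (finishes hour 13), so it starts at hour 13 and finishes at 13 + 5 = hour 18.

18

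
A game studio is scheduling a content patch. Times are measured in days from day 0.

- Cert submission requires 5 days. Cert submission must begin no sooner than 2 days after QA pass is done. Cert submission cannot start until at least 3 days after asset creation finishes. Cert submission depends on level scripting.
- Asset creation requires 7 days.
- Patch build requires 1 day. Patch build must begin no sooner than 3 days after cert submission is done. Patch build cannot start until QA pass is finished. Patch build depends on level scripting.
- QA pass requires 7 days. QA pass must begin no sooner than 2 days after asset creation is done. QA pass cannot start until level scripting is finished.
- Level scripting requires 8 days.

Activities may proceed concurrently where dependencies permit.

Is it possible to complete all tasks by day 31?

Yes

Level scripting can start immediately at day 0; it finishes at day 8.
Asset creation can start immediately at day 0; it finishes at day 7.
QA pass needs all of asset creation (finishes day 7, plus 2-day gap → day 9); level scripting (finishes day 8). That puts its earliest start at day 9; it finishes at 9 + 7 = day 16.
Cert submission cannot start until QA pass (finishes day 16, plus 2-day gap → day 18); asset creation (finishes day 7, plus 3-day gap → day 10); level scripting (finishes day 8). The controlling bound is day 18, so cert submission finishes at 18 + 5 = day 23.
Patch build needs all of cert submission (finishes day 23, plus 3-day gap → day 26); QA pass (finishes day 16); level scripting (finishes day 8). That puts its earliest start at day 26; it finishes at 26 + 1 = day 27.
Every task is finished by day 27, which is no later than the deadline of 31, so the schedule is feasible.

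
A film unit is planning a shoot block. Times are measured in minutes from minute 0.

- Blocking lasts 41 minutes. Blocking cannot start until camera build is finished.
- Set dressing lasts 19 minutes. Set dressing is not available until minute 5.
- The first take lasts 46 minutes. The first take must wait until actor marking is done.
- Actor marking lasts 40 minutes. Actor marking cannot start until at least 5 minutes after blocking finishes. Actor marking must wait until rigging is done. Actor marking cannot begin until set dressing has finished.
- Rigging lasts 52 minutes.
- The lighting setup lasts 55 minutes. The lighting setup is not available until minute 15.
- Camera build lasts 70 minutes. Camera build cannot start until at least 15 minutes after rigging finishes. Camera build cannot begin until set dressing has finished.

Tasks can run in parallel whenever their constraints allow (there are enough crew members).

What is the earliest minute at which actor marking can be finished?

After its own release at minute 5, set dressing can start at minute 5 and finishes at minute 24.
Rigging has no prerequisites, so it starts at minute 0 and finishes at minute 52.
Camera build cannot start until rigging (finishes minute 52, plus 15-minute gap → minute 67); set dressing (finishes minute 24). The controlling bound is minute 67, so camera build finishes at 67 + 70 = minute 137.
Blocking cannot begin until camera build (finishes minute 137). It runs from minute 137 to 137 + 41 = minute 178.
Actor marking has to wait for blocking (finishes minute 178, plus 5-minute gap → minute 183); rigging (finishes minute 52); set dressing (finishes minute 24). The latest of these is minute 183, so actor marking runs minute 183 to 183 + 40 = minute 223.

223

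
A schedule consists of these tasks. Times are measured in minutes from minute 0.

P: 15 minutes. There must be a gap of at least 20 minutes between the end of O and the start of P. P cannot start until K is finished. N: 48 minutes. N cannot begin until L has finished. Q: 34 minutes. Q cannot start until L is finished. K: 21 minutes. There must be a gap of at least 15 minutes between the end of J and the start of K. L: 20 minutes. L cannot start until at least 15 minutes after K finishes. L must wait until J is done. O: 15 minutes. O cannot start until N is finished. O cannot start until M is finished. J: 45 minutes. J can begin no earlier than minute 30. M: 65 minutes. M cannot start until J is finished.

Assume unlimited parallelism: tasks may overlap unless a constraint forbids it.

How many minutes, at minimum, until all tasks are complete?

244

After its own release at minute 30, J can start at minute 30 and finishes at minute 75.
M cannot begin until J (finishes minute 75). It runs from minute 75 to 75 + 65 = minute 140.
After J (finishes minute 75, plus 15-minute gap → minute 90), K can start at minute 90 and finishes at minute 111.
L has to wait for K (finishes minute 111, plus 15-minute gap → minute 126); J (finishes minute 75). The latest of these is minute 126, so L runs minute 126 to 126 + 20 = minute 146.
Q cannot begin until L (finishes minute 146). It runs from minute 146 to 146 + 34 = minute 180.
N waits on L (finishes minute 146), so it starts at minute 146 and finishes at 146 + 48 = minute 194.
O needs all of N (finishes minute 194); M (finishes minute 140). That puts its earliest start at minute 194; it finishes at 194 + 15 = minute 209.
P cannot start until O (finishes minute 209, plus 20-minute gap → minute 229); K (finishes minute 111). The controlling bound is minute 229, so P finishes at 229 + 15 = minute 244.
All tasks are finished once the last one completes. Finish times: J at 75, K at 111, L at 146, M at 140, N at 194, O at 209, P at 244, Q at 180. The latest is minute 244.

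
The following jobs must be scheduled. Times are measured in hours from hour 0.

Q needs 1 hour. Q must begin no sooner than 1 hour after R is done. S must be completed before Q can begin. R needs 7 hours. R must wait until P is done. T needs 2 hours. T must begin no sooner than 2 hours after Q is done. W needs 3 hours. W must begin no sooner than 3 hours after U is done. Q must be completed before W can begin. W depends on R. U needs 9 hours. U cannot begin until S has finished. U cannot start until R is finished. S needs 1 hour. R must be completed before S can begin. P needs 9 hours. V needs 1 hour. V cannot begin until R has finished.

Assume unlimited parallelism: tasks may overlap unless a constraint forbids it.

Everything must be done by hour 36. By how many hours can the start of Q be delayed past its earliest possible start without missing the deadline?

14

P can start immediately at hour 0; it finishes at hour 9.
R cannot begin until P (finishes hour 9). It runs from hour 9 to 9 + 7 = hour 16.
S waits on R (finishes hour 16), so it starts at hour 16 and finishes at 16 + 1 = hour 17.
Q has to wait for R (finishes hour 16, plus 1-hour gap → hour 17); S (finishes hour 17). The latest of these is hour 17, so Q runs hour 17 to 17 + 1 = hour 18.

Working backward from the deadline:
T must finish by hour 36; it takes 2 hours, so it must start by 36 − 2 = hour 34.
To finish by hour 36, W (duration 3) must start no later than hour 33.
Q has several dependents: T (must start by hour 34, minus 2-hour gap → hour 32); W (must start by hour 33). The earliest of those limits is hour 32, so Q must start by 32 − 1 = hour 31.
So Q can start as early as hour 17 and as late as hour 31, giving 31 − 17 = 14 hours of slack.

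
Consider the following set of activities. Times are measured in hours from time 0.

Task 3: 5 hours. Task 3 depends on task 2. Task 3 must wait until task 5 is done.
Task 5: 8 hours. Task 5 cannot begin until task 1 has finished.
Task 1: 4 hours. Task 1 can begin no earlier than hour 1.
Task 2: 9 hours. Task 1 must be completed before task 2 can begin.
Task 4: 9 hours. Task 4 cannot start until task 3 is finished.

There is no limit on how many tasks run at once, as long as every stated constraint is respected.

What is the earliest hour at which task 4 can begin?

19

Task 1 waits on its own release at hour 1, so it starts at hour 1 and finishes at 1 + 4 = hour 5.
After task 1 (finishes hour 5), task 5 can start at hour 5 and finishes at hour 13.
After task 1 (finishes hour 5), task 2 can start at hour 5 and finishes at hour 14.
Task 3 has to wait for task 2 (finishes hour 14); task 5 (finishes hour 13). The latest of these is hour 14, so task 3 runs hour 14 to 14 + 5 = hour 19.
Task 4 waits on task 3 (finishes hour 19), so the earliest it can start is hour 19.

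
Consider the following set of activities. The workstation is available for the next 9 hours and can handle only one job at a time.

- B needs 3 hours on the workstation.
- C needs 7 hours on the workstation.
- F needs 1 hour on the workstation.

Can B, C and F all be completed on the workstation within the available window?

No

Running back to back, the jobs need 3 + 7 + 1 = 11 hours on the workstation.
Since 11 > 9, they cannot all fit.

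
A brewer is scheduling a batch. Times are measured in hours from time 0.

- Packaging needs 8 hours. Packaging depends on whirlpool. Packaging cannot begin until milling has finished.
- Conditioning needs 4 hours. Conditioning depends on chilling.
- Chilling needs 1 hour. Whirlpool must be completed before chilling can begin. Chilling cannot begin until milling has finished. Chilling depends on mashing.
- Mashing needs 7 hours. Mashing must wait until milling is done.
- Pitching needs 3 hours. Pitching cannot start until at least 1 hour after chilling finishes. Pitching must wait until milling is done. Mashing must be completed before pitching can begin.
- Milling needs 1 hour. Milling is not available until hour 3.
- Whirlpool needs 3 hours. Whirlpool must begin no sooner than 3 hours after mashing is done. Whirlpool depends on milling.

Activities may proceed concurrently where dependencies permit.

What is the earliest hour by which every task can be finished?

25

After its own release at hour 3, milling can start at hour 3 and finishes at hour 4.
After milling (finishes hour 4), mashing can start at hour 4 and finishes at hour 11.
Whirlpool has to wait for mashing (finishes hour 11, plus 3-hour gap → hour 14); milling (finishes hour 4). The latest of these is hour 14, so whirlpool runs hour 14 to 14 + 3 = hour 17.
For packaging: whirlpool (finishes hour 17); milling (finishes hour 4). Taking the maximum gives a start of hour 17, and it finishes at 17 + 8 = hour 25.
For chilling: whirlpool (finishes hour 17); milling (finishes hour 4); mashing (finishes hour 11). Taking the maximum gives a start of hour 17, and it finishes at 17 + 1 = hour 18.
Conditioning waits on chilling (finishes hour 18), so it starts at hour 18 and finishes at 18 + 4 = hour 22.
For pitching: chilling (finishes hour 18, plus 1-hour gap → hour 19); milling (finishes hour 4); mashing (finishes hour 11). Taking the maximum gives a start of hour 19, and it finishes at 19 + 3 = hour 22.
All tasks are finished once the last one completes. Finish times: Milling at 4, Mashing at 11, Whirlpool at 17, Chilling at 18, Pitching at 22, Conditioning at 22, Packaging at 25. The latest is hour 25.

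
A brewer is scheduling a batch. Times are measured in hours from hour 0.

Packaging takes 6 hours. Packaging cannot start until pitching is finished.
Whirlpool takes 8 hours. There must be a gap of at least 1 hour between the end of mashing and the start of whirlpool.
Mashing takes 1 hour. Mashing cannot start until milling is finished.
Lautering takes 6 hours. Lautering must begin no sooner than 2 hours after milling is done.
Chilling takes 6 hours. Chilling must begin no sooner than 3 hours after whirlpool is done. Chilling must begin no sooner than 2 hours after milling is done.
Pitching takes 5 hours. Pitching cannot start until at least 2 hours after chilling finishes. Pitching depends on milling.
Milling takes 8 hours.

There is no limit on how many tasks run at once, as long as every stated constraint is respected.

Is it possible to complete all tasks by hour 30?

No

Milling can start immediately at hour 0; it finishes at hour 8.
Lautering waits on milling (finishes hour 8, plus 2-hour gap → hour 10), so it starts at hour 10 and finishes at 10 + 6 = hour 16.
After milling (finishes hour 8), mashing can start at hour 8 and finishes at hour 9.
After mashing (finishes hour 9, plus 1-hour gap → hour 10), whirlpool can start at hour 10 and finishes at hour 18.
For chilling: whirlpool (finishes hour 18, plus 3-hour gap → hour 21); milling (finishes hour 8, plus 2-hour gap → hour 10). Taking the maximum gives a start of hour 21, and it finishes at 21 + 6 = hour 27.
Pitching needs all of chilling (finishes hour 27, plus 2-hour gap → hour 29); milling (finishes hour 8). That puts its earliest start at hour 29; it finishes at 29 + 5 = hour 34.
After pitching (finishes hour 34), packaging can start at hour 34 and finishes at hour 40.
The earliest everything can be done is hour 40, which is after the deadline of 30, so it is not possible.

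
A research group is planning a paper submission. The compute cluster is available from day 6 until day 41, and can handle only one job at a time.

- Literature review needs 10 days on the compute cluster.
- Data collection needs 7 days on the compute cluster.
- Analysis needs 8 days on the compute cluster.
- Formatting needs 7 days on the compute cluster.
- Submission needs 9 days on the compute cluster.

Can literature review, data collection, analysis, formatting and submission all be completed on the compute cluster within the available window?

No

The compute cluster window is 41 − 6 = 35 days.
Running back to back, the jobs need 10 + 7 + 8 + 7 + 9 = 41 days on the compute cluster.
Since 41 > 35, they cannot all fit.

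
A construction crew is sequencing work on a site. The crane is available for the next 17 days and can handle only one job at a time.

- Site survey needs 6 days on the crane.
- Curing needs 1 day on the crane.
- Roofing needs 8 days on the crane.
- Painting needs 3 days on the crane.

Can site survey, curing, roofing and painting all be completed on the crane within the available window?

Running back to back, the jobs need 6 + 1 + 8 + 3 = 18 days on the crane.
Since 18 > 17, they cannot all fit.

No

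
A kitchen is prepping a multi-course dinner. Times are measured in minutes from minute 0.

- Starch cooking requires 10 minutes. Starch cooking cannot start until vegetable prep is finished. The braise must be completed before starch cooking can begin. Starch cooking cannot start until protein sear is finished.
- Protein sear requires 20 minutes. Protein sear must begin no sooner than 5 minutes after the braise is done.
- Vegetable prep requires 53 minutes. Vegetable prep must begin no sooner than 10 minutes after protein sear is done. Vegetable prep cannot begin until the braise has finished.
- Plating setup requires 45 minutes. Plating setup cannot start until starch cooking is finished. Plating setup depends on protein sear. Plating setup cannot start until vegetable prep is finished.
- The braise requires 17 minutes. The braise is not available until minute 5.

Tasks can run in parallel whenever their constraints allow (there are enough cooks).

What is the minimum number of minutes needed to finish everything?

165

The braise waits on its own release at minute 5, so it starts at minute 5 and finishes at 5 + 17 = minute 22.
Protein sear cannot begin until the braise (finishes minute 22, plus 5-minute gap → minute 27). It runs from minute 27 to 27 + 20 = minute 47.
Vegetable prep needs all of protein sear (finishes minute 47, plus 10-minute gap → minute 57); the braise (finishes minute 22). That puts its earliest start at minute 57; it finishes at 57 + 53 = minute 110.
Starch cooking needs all of vegetable prep (finishes minute 110); the braise (finishes minute 22); protein sear (finishes minute 47). That puts its earliest start at minute 110; it finishes at 110 + 10 = minute 120.
Plating setup needs all of starch cooking (finishes minute 120); protein sear (finishes minute 47); vegetable prep (finishes minute 110). That puts its earliest start at minute 120; it finishes at 120 + 45 = minute 165.
All tasks are finished once the last one completes. Finish times: The braise at 22, Protein sear at 47, Vegetable prep at 110, Starch cooking at 120, Plating setup at 165. The latest is minute 165.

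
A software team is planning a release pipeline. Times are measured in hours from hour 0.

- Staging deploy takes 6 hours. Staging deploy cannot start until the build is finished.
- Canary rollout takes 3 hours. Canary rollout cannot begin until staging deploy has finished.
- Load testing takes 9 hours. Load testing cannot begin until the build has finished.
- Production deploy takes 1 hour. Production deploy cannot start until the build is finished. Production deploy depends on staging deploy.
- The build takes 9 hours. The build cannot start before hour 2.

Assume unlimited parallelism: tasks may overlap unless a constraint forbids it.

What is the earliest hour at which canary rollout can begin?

17

The build cannot begin until its own release at hour 2. It runs from hour 2 to 2 + 9 = hour 11.
After the build (finishes hour 11), staging deploy can start at hour 11 and finishes at hour 17.
Canary rollout waits on staging deploy (finishes hour 17), so the earliest it can start is hour 17.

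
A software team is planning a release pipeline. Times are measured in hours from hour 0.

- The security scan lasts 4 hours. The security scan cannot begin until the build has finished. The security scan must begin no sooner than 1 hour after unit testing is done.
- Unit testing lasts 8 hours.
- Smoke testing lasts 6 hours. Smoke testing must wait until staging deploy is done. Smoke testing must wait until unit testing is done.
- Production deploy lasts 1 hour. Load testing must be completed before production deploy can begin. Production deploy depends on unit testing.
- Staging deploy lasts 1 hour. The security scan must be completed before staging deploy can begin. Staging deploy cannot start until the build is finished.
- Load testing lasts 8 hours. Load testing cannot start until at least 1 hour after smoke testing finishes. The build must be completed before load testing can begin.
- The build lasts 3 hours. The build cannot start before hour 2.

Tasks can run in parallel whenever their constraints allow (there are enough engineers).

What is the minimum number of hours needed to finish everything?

30

Nothing blocks unit testing, so it runs from hour 0 to hour 8.
After its own release at hour 2, the build can start at hour 2 and finishes at hour 5.
The security scan has to wait for the build (finishes hour 5); unit testing (finishes hour 8, plus 1-hour gap → hour 9). The latest of these is hour 9, so the security scan runs hour 9 to 9 + 4 = hour 13.
For staging deploy: the security scan (finishes hour 13); the build (finishes hour 5). Taking the maximum gives a start of hour 13, and it finishes at 13 + 1 = hour 14.
Smoke testing has to wait for staging deploy (finishes hour 14); unit testing (finishes hour 8). The latest of these is hour 14, so smoke testing runs hour 14 to 14 + 6 = hour 20.
Load testing has to wait for smoke testing (finishes hour 20, plus 1-hour gap → hour 21); the build (finishes hour 5). The latest of these is hour 21, so load testing runs hour 21 to 21 + 8 = hour 29.
Production deploy needs all of load testing (finishes hour 29); unit testing (finishes hour 8). That puts its earliest start at hour 29; it finishes at 29 + 1 = hour 30.
All tasks are finished once the last one completes. Finish times: The build at 5, Unit testing at 8, The security scan at 13, Staging deploy at 14, Smoke testing at 20, Load testing at 29, Production deploy at 30. The latest is hour 30.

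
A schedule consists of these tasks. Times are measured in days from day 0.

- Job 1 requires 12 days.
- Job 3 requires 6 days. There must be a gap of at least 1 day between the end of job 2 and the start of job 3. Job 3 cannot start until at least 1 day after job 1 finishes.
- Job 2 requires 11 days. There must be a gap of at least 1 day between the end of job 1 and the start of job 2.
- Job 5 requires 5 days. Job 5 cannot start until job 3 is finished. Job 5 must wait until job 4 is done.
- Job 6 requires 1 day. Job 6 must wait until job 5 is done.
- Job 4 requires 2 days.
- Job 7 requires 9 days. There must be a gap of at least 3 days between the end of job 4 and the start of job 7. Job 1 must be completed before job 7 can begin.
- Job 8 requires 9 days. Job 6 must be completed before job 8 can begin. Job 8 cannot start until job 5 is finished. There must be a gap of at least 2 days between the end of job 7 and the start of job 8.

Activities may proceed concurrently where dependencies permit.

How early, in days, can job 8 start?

37

Job 4 can start immediately at day 0; it finishes at day 2.
Job 1 has no prerequisites, so it starts at day 0 and finishes at day 12.
Job 7 cannot start until job 4 (finishes day 2, plus 3-day gap → day 5); job 1 (finishes day 12). The controlling bound is day 12, so job 7 finishes at 12 + 9 = day 21.
After job 1 (finishes day 12, plus 1-day gap → day 13), job 2 can start at day 13 and finishes at day 24.
Job 3 needs all of job 2 (finishes day 24, plus 1-day gap → day 25); job 1 (finishes day 12, plus 1-day gap → day 13). That puts its earliest start at day 25; it finishes at 25 + 6 = day 31.
Job 5 cannot start until job 3 (finishes day 31); job 4 (finishes day 2). The controlling bound is day 31, so job 5 finishes at 31 + 5 = day 36.
After job 5 (finishes day 36), job 6 can start at day 36 and finishes at day 37.
Job 8 waits on job 6 (finishes day 37); job 5 (finishes day 36); job 7 (finishes day 21, plus 2-day gap → day 23). The latest of these is day 37, which is the earliest job 8 can start.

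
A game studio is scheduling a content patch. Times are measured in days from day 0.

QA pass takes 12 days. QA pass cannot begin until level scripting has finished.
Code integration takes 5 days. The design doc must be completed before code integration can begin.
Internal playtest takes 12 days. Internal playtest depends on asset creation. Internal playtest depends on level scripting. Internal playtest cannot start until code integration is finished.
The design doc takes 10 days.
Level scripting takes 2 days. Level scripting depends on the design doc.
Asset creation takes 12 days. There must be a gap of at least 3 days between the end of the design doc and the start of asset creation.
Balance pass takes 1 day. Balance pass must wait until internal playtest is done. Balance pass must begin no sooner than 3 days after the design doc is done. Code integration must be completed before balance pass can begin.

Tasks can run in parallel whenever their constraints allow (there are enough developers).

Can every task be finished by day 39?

Yes

Nothing blocks the design doc, so it runs from day 0 to day 10.
Code integration waits on the design doc (finishes day 10), so it starts at day 10 and finishes at 10 + 5 = day 15.
After the design doc (finishes day 10), level scripting can start at day 10 and finishes at day 12.
After level scripting (finishes day 12), QA pass can start at day 12 and finishes at day 24.
Asset creation waits on the design doc (finishes day 10, plus 3-day gap → day 13), so it starts at day 13 and finishes at 13 + 12 = day 25.
For internal playtest: asset creation (finishes day 25); level scripting (finishes day 12); code integration (finishes day 15). Taking the maximum gives a start of day 25, and it finishes at 25 + 12 = day 37.
Balance pass has to wait for internal playtest (finishes day 37); the design doc (finishes day 10, plus 3-day gap → day 13); code integration (finishes day 15). The latest of these is day 37, so balance pass runs day 37 to 37 + 1 = day 38.
Every task is finished by day 38, which is no later than the deadline of 39, so the schedule is feasible.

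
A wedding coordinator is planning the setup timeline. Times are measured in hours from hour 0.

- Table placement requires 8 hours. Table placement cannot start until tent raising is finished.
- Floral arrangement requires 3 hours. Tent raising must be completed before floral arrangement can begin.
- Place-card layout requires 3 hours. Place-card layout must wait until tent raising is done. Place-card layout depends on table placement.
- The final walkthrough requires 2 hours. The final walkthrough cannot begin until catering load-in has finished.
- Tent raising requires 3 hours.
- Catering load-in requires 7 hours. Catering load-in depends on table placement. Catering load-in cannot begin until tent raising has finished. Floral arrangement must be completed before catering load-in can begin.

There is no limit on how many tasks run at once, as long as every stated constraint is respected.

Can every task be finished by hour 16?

No

Tent raising has no prerequisites, so it starts at hour 0 and finishes at hour 3.
After tent raising (finishes hour 3), floral arrangement can start at hour 3 and finishes at hour 6.
Table placement waits on tent raising (finishes hour 3), so it starts at hour 3 and finishes at 3 + 8 = hour 11.
For place-card layout: tent raising (finishes hour 3); table placement (finishes hour 11). Taking the maximum gives a start of hour 11, and it finishes at 11 + 3 = hour 14.
Catering load-in cannot start until table placement (finishes hour 11); tent raising (finishes hour 3); floral arrangement (finishes hour 6). The controlling bound is hour 11, so catering load-in finishes at 11 + 7 = hour 18.
After catering load-in (finishes hour 18), the final walkthrough can start at hour 18 and finishes at hour 20.
The earliest everything can be done is hour 20, which is after the deadline of 16, so it is not possible.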